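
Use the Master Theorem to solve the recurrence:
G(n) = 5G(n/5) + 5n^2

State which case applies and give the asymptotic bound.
Master Theorem template: G(n) = a·G(n/b) + f(n).
Here: a=5, b=5, f(n)=5n^2
Compute log_b(a) = log_5(5) = 1.
f(n) = 5n^2 = Ω(n^(1+ε)) with ε = 1, and the regularity condition holds (a·f(n/b) = (a/b^2)·f(n) with a/b^2 = 5^-1 < 1). Case 3: G(n) = Θ(f(n)) = Θ(n^2).

Case 3: G(n) = Θ(n^2)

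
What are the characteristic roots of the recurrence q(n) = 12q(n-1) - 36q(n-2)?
Substitute q(n) = rⁿ and divide through by rⁿ⁻²: r² - 12r + 36 = 0
Factor: (r - 6)² = 0, so r = 6 (double root).
General solution: q(n) = (A + Bn)·6ⁿ

Characteristic: r² - 12r + 36 = 0, Roots: r = 6 (double root)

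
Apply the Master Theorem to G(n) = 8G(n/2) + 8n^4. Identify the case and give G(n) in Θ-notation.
Master Theorem template: G(n) = a·G(n/b) + f(n).
Here: a=8, b=2, f(n)=8n^4
Compute log_b(a) = log_2(8) = 3.
f(n) = 8n^4 = Ω(n^(3+ε)) with ε = 1, and the regularity condition holds (a·f(n/b) = (a/b^4)·f(n) with a/b^4 = 2^-1 < 1). Case 3: G(n) = Θ(f(n)) = Θ(n^4).

Case 3: G(n) = Θ(n^4)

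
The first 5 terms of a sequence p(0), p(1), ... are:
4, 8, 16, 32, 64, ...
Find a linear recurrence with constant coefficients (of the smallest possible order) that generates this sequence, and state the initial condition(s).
Look for the lowest-order linear relation among consecutive terms.
Observation: each term is 2× the previous.
Check at n=2: 2·8 = 16. ✓

p(n) = 2 × p(n-1), p(0) = 4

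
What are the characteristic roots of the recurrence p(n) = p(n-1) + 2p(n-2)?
Substitute p(n) = rⁿ and divide through by rⁿ⁻²: r² - r - 2 = 0
Factor: (r - 2)(r + 1) = 0, so r = 2, -1.
General solution: p(n) = A·2ⁿ + B·(-1)ⁿ

Characteristic: r² - r - 2 = 0, Roots: r = 2, -1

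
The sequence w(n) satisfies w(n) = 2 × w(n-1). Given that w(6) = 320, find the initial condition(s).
In general w(n) = 2ⁿ · w(0). At n = 6: w(0) = w(6) / 2^6 = 320 / 64 = 5.

w(0) = 5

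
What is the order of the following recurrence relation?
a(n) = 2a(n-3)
The order is the largest lag k for which a(n-k) appears. Here the deepest term is a(n-3), so the order is 3.

Order 3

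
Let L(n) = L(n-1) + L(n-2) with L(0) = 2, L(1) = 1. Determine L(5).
Computing the sequence terms:
2, 1, 3, 4, 7, 11

11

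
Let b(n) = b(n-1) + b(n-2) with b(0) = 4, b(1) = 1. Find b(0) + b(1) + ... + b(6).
Computing the sequence terms: 4, 1, 5, 6, 11, 17, 28
Adding these values together:

72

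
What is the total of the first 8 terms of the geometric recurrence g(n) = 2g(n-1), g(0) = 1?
Computing the sequence terms: 1, 2, 4, 8, 16, 32, 64, 128
Adding these values together:

255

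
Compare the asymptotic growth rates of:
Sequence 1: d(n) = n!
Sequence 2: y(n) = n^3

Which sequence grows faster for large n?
Comparing growth rates:
Growth-rate hierarchy: log n ≺ any polynomial ≺ any exponential cⁿ (c>1) ≺ n! ≺ nⁿ.
factorial dominates polynomial degree 3 asymptotically.

d(n) grows faster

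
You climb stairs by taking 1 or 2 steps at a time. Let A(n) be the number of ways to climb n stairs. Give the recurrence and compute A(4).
Condition on the size of the last step (1 to 2): before it there were n-1, …, n-2 stairs climbed, and these cases are disjoint, so A(n) = A(n-1) + A(n-2) (Fibonacci-type sequence).
Initial conditions by direct count (compositions of i into parts ≤ 2): A(1) = 1; A(2) = 2.
Iterating the recurrence: A(3) = 3, A(4) = 5.

A(n) = A(n-1) + A(n-2), A(1) = 1, A(2) = 2; A(4) = 5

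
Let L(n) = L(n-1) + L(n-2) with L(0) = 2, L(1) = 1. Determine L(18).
Computing the sequence terms:
2, 1, 3, 4, 7, 11, 18, 29, 47, 76, 123, 199, 322, 521, 843, 1364, 2207, 3571, 5778

5778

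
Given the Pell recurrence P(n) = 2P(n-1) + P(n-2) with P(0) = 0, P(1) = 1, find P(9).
Computing the sequence terms:
0, 1, 2, 5, 12, 29, 70, 169, 408, 985

985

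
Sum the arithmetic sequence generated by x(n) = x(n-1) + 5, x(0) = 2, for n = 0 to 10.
Computing the sequence terms: 2, 7, 12, 17, 22, 27, 32, 37, 42, 47, 52
Adding these values together:

297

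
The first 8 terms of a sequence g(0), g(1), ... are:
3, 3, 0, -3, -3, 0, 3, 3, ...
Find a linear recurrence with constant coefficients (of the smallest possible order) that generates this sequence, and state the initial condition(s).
Look for the lowest-order linear relation among consecutive terms.
Observation: g(n) - 1·g(n-1) - (-1)·g(n-2) = 0 holds for the shown terms, and no order-1 relation g(n) = α·g(n-1) + β fits.
Check at n=3: 1·0 + (-1)·3 = -3. ✓

g(n) = g(n-1) - g(n-2), g(0) = 3, g(1) = 3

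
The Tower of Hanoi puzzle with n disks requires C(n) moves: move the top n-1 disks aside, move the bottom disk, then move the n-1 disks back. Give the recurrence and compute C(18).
Moving n disks = move the top n-1 disks aside (C(n-1) moves) + move the largest disk (1 move) + move the n-1 disks back on top (C(n-1) moves), so C(n) = 2C(n-1) + 1, with C(1) = 1 (a single disk takes one move).
First terms: 1, 3, 7, 15, 31, 63, … — each is one less than a power of 2. Indeed C(n) + 1 = 2(C(n-1) + 1) with C(1) + 1 = 2, so C(n) + 1 = 2ⁿ and C(n) = 2ⁿ - 1.
Hence C(18) = 2^18 - 1 = 262144 - 1 = 262143.

C(n) = 2C(n-1) + 1, C(1) = 1; C(18) = 262143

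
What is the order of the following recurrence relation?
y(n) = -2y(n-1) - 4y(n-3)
The order is the largest lag k for which y(n-k) appears. Here the deepest term is y(n-3), so the order is 3.

Order 3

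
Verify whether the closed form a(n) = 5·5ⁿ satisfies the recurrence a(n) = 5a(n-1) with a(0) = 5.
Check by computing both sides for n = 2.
From the recurrence with a(0) = 5:
  a(0) = 5, a(1) = 25, a(2) = 125
  so the recurrence gives a(2) = 125.
From the proposed closed form a(n) = 5·5ⁿ:
  a(2) = 125.
Both sides give 125 at n = 2, and the initial condition(s) match, so the closed form is consistent.

Yes, the closed form is correct.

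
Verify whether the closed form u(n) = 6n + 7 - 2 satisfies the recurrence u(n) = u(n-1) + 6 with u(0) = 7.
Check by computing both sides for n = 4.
From the recurrence with u(0) = 7:
  u(0) = 7, u(1) = 13, u(2) = 19, u(3) = 25, u(4) = 31
  so the recurrence gives u(4) = 31.
From the proposed closed form u(n) = 6n + 7 - 2:
  u(4) = 29.
The recurrence gives 31 but the closed form gives 29, so the closed form does not satisfy the recurrence.

No, the closed form is incorrect.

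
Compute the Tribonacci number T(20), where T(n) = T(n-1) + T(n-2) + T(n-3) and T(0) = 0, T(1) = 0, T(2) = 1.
Computing the sequence terms:
0, 0, 1, 1, 2, 4, 7, 13, 24, 44, 81, 149, 274, 504, 927, 1705, 3136, 5768, 10609, 19513, 35890

35890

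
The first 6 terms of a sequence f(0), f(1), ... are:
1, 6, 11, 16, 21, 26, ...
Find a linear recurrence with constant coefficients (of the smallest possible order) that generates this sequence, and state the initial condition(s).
Look for the lowest-order linear relation among consecutive terms.
Observation: consecutive differences are constant (= 5).
Check at n=2: 1·6 + 5 = 11. ✓

f(n) = f(n-1) + 5, f(0) = 1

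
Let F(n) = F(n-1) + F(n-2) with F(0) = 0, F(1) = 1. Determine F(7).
Computing the sequence terms:
0, 1, 1, 2, 3, 5, 8, 13

13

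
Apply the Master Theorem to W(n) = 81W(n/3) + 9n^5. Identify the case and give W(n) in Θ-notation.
Master Theorem template: W(n) = a·W(n/b) + f(n).
Here: a=81, b=3, f(n)=9n^5
Compute log_b(a) = log_3(81) = 4.
f(n) = 9n^5 = Ω(n^(4+ε)) with ε = 1, and the regularity condition holds (a·f(n/b) = (a/b^5)·f(n) with a/b^5 = 3^-1 < 1). Case 3: W(n) = Θ(f(n)) = Θ(n^5).

Case 3: W(n) = Θ(n^5)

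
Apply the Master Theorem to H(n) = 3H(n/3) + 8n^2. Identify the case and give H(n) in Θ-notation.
Master Theorem template: H(n) = a·H(n/b) + f(n).
Here: a=3, b=3, f(n)=8n^2
Compute log_b(a) = log_3(3) = 1.
f(n) = 8n^2 = Ω(n^(1+ε)) with ε = 1, and the regularity condition holds (a·f(n/b) = (a/b^2)·f(n) with a/b^2 = 3^-1 < 1). Case 3: H(n) = Θ(f(n)) = Θ(n^2).

Case 3: H(n) = Θ(n^2)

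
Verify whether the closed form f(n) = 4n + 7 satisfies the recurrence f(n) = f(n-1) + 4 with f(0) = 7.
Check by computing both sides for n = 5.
From the recurrence with f(0) = 7:
  f(0) = 7, f(1) = 11, f(2) = 15, f(3) = 19, f(4) = 23, f(5) = 27
  so the recurrence gives f(5) = 27.
From the proposed closed form f(n) = 4n + 7:
  f(5) = 27.
Both sides give 27 at n = 5, and the initial condition(s) match, so the closed form is consistent.

Yes, the closed form is correct.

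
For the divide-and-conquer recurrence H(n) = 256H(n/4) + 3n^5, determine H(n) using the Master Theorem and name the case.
Master Theorem template: H(n) = a·H(n/b) + f(n).
Here: a=256, b=4, f(n)=3n^5
Compute log_b(a) = log_4(256) = 4.
f(n) = 3n^5 = Ω(n^(4+ε)) with ε = 1, and the regularity condition holds (a·f(n/b) = (a/b^5)·f(n) with a/b^5 = 4^-1 < 1). Case 3: H(n) = Θ(f(n)) = Θ(n^5).

Case 3: H(n) = Θ(n^5)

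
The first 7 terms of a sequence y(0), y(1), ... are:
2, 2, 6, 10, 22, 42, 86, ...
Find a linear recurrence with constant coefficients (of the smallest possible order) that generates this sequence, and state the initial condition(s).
Look for the lowest-order linear relation among consecutive terms.
Observation: y(n) - 1·y(n-1) - (2)·y(n-2) = 0 holds for the shown terms, and no order-1 relation y(n) = α·y(n-1) + β fits.
Check at n=3: 1·6 + (2)·2 = 10. ✓

y(n) = y(n-1) + 2y(n-2), y(0) = 2, y(1) = 2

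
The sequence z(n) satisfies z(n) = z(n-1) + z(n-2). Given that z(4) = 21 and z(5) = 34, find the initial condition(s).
Work backwards using z(k) = z(k+2) - z(k+1):
z(3) = z(5) - z(4) = 34 - 21 = 13
z(2) = z(4) - z(3) = 21 - 13 = 8
z(1) = z(3) - z(2) = 13 - 8 = 5
z(0) = z(2) - z(1) = 8 - 5 = 3

z(0) = 3, z(1) = 5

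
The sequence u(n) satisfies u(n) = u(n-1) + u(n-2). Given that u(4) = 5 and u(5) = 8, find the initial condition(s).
Work backwards using u(k) = u(k+2) - u(k+1):
u(3) = u(5) - u(4) = 8 - 5 = 3
u(2) = u(4) - u(3) = 5 - 3 = 2
u(1) = u(3) - u(2) = 3 - 2 = 1
u(0) = u(2) - u(1) = 2 - 1 = 1

u(0) = 1, u(1) = 1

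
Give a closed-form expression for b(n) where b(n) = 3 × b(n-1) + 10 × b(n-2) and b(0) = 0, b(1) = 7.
Recurrence: b(n) = 3 × b(n-1) + 10 × b(n-2), initial: b(0) = 0, b(1) = 7.
Characteristic equation: r² - 3r - 10 = 0, which factors as (r - 5)(r + 2) = 0, so r = 5, -2. General solution b(n) = A·5ⁿ + B·(-2)ⁿ. From b(0) = 0: A + B = 0. From b(1) = 7: 5A - 2B = 7. Solving gives A = 1, B = -1.

b(n) = 5ⁿ - (-2)ⁿ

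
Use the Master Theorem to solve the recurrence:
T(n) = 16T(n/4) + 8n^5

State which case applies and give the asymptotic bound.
Master Theorem template: T(n) = a·T(n/b) + f(n).
Here: a=16, b=4, f(n)=8n^5
Compute log_b(a) = log_4(16) = 2.
f(n) = 8n^5 = Ω(n^(2+ε)) with ε = 3, and the regularity condition holds (a·f(n/b) = (a/b^5)·f(n) with a/b^5 = 4^-3 < 1). Case 3: T(n) = Θ(f(n)) = Θ(n^5).

Case 3: T(n) = Θ(n^5)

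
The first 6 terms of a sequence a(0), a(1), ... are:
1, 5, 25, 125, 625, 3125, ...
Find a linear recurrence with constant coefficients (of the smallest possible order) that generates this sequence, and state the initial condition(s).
Look for the lowest-order linear relation among consecutive terms.
Observation: each term is 5× the previous.
Check at n=2: 5·5 = 25. ✓

a(n) = 5 × a(n-1), a(0) = 1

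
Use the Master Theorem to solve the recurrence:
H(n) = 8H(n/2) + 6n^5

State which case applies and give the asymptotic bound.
Master Theorem template: H(n) = a·H(n/b) + f(n).
Here: a=8, b=2, f(n)=6n^5
Compute log_b(a) = log_2(8) = 3.
f(n) = 6n^5 = Ω(n^(3+ε)) with ε = 2, and the regularity condition holds (a·f(n/b) = (a/b^5)·f(n) with a/b^5 = 2^-2 < 1). Case 3: H(n) = Θ(f(n)) = Θ(n^5).

Case 3: H(n) = Θ(n^5)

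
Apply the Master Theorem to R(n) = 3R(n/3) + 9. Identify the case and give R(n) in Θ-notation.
Master Theorem template: R(n) = a·R(n/b) + f(n).
Here: a=3, b=3, f(n)=9
Compute log_b(a) = log_3(3) = 1.
f(n) = 9 = O(n^(1-ε)) with ε = 1. Case 1: R(n) = Θ(n^log_b(a)) = Θ(n).

Case 1: R(n) = Θ(n)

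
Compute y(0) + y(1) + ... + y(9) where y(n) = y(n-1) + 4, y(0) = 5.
Computing the sequence terms: 5, 9, 13, 17, 21, 25, 29, 33, 37, 41
Adding these values together:

230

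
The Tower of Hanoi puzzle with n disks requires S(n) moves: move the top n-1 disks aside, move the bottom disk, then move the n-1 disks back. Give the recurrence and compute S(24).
Moving n disks = move the top n-1 disks aside (S(n-1) moves) + move the largest disk (1 move) + move the n-1 disks back on top (S(n-1) moves), so S(n) = 2S(n-1) + 1, with S(1) = 1 (a single disk takes one move).
First terms: 1, 3, 7, 15, 31, 63, … — each is one less than a power of 2. Indeed S(n) + 1 = 2(S(n-1) + 1) with S(1) + 1 = 2, so S(n) + 1 = 2ⁿ and S(n) = 2ⁿ - 1.
Hence S(24) = 2^24 - 1 = 16777216 - 1 = 16777215.

S(n) = 2S(n-1) + 1, S(1) = 1; S(24) = 16777215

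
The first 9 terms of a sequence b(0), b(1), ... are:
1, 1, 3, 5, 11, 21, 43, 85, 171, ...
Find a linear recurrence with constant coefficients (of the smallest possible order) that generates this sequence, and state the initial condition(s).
Look for the lowest-order linear relation among consecutive terms.
Observation: b(n) - 1·b(n-1) - (2)·b(n-2) = 0 holds for the shown terms, and no order-1 relation b(n) = α·b(n-1) + β fits.
Check at n=3: 1·3 + (2)·1 = 5. ✓

b(n) = b(n-1) + 2b(n-2), b(0) = 1, b(1) = 1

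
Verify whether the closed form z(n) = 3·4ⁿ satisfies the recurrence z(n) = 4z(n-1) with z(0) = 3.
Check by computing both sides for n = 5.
From the recurrence with z(0) = 3:
  z(0) = 3, z(1) = 12, z(2) = 48, z(3) = 192, z(4) = 768, z(5) = 3072
  so the recurrence gives z(5) = 3072.
From the proposed closed form z(n) = 3·4ⁿ:
  z(5) = 3072.
Both sides give 3072 at n = 5, and the initial condition(s) match, so the closed form is consistent.

Yes, the closed form is correct.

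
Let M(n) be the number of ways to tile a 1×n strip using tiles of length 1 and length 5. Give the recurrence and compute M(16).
Condition on the last tile: it has length 1 (leaving a 1×(n-1) strip) or length 5 (leaving a 1×(n-5) strip), so M(n) = M(n-1) + M(n-5) (order-5 linear recurrence).
For 0 ≤ i < 5 only unit tiles fit, so M(i) = 1.
Iterating the recurrence: M(5) = 2, M(6) = 3, M(7) = 4, M(8) = 5, M(9) = 6, M(10) = 8, M(11) = 11, M(12) = 15, M(13) = 20, M(14) = 26, M(15) = 34, M(16) = 45.

M(n) = M(n-1) + M(n-5), with M(i) = 1 for 0 ≤ i < 5; M(16) = 45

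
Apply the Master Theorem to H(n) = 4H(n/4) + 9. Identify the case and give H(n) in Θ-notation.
Master Theorem template: H(n) = a·H(n/b) + f(n).
Here: a=4, b=4, f(n)=9
Compute log_b(a) = log_4(4) = 1.
f(n) = 9 = O(n^(1-ε)) with ε = 1. Case 1: H(n) = Θ(n^log_b(a)) = Θ(n).

Case 1: H(n) = Θ(n)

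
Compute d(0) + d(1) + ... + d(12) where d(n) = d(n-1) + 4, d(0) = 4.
Computing the sequence terms: 4, 8, 12, 16, 20, 24, 28, 32, 36, 40, 44, 48, 52
Adding these values together:

364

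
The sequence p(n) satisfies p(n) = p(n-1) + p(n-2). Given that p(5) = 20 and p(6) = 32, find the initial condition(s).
Work backwards using p(k) = p(k+2) - p(k+1):
p(4) = p(6) - p(5) = 32 - 20 = 12
p(3) = p(5) - p(4) = 20 - 12 = 8
p(2) = p(4) - p(3) = 12 - 8 = 4
p(1) = p(3) - p(2) = 8 - 4 = 4
p(0) = p(2) - p(1) = 4 - 4 = 0

p(0) = 0, p(1) = 4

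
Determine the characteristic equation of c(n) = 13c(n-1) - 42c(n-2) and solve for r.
Substitute c(n) = rⁿ and divide through by rⁿ⁻²: r² - 13r + 42 = 0
Factor: (r - 6)(r - 7) = 0, so r = 6, 7.
General solution: c(n) = A·6ⁿ + B·7ⁿ

Characteristic: r² - 13r + 42 = 0, Roots: r = 6, 7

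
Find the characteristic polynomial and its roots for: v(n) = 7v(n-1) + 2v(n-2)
Substitute v(n) = rⁿ and divide through by rⁿ⁻²: r² - 7r - 2 = 0
Discriminant: 7² + 4·2 = 57, not a perfect square, so by the quadratic formula r = (7 ± √57)/2.
General solution: v(n) = A·r₁ⁿ + B·r₂ⁿ where r₁,r₂ = (7 ± √57)/2

Characteristic: r² - 7r - 2 = 0, Roots: r = (7 ± √57)/2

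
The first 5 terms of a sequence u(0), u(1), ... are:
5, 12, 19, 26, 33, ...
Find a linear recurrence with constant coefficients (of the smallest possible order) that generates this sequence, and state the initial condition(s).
Look for the lowest-order linear relation among consecutive terms.
Observation: consecutive differences are constant (= 7).
Check at n=2: 1·12 + 7 = 19. ✓

u(n) = u(n-1) + 7, u(0) = 5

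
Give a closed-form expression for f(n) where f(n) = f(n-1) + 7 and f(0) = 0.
Recurrence: f(n) = f(n-1) + 7, initial: f(0) = 0.
Each step adds 7, so f(n) = f(0) + 7n = 7n.

f(n) = 7n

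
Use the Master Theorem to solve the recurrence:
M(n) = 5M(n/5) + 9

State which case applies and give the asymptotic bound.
Master Theorem template: M(n) = a·M(n/b) + f(n).
Here: a=5, b=5, f(n)=9
Compute log_b(a) = log_5(5) = 1.
f(n) = 9 = O(n^(1-ε)) with ε = 1. Case 1: M(n) = Θ(n^log_b(a)) = Θ(n).

Case 1: M(n) = Θ(n)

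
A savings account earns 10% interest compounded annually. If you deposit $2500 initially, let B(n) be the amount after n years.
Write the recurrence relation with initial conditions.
Each year the balance grows by 10%, i.e. is multiplied by 1 + 10/100 = 1.1, so B(n) = 1.1 × B(n-1). The initial deposit gives B(0) = 2500.
Unrolling gives the closed form B(n) = 2500 × (1.1)ⁿ.

B(n) = 1.1 × B(n-1), B(0) = 2500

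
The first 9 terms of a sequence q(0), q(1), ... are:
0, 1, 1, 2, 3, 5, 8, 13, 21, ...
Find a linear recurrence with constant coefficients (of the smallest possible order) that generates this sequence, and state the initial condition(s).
Look for the lowest-order linear relation among consecutive terms.
Observation: q(n) - 1·q(n-1) - (1)·q(n-2) = 0 holds for the shown terms, and no order-1 relation q(n) = α·q(n-1) + β fits.
Check at n=3: 1·1 + (1)·1 = 2. ✓

q(n) = q(n-1) + q(n-2), q(0) = 0, q(1) = 1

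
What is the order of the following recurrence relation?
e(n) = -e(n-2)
The order is the largest lag k for which e(n-k) appears. Here the deepest term is e(n-2), so the order is 2.

Order 2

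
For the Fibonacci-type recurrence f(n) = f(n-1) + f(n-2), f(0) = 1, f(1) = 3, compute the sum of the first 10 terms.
Computing the sequence terms: 1, 3, 4, 7, 11, 18, 29, 47, 76, 123
Adding these values together:

319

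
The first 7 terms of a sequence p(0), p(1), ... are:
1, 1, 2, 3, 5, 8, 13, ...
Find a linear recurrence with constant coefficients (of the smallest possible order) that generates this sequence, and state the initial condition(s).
Look for the lowest-order linear relation among consecutive terms.
Observation: p(n) - 1·p(n-1) - (1)·p(n-2) = 0 holds for the shown terms, and no order-1 relation p(n) = α·p(n-1) + β fits.
Check at n=3: 1·2 + (1)·1 = 3. ✓

p(n) = p(n-1) + p(n-2), p(0) = 1, p(1) = 1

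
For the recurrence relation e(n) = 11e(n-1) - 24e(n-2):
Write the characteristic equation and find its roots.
Substitute e(n) = rⁿ and divide through by rⁿ⁻²: r² - 11r + 24 = 0
Factor: (r - 3)(r - 8) = 0, so r = 3, 8.
General solution: e(n) = A·3ⁿ + B·8ⁿ

Characteristic: r² - 11r + 24 = 0, Roots: r = 3, 8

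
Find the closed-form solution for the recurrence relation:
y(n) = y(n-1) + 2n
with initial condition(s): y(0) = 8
Recurrence: y(n) = y(n-1) + 2n, initial: y(0) = 8.
Telescoping: y(n) = y(0) + 2·Σᵢ₌₁ⁿ i = 8 + 2·n(n+1)/2.

y(n) = 2·n(n+1)/2 + 8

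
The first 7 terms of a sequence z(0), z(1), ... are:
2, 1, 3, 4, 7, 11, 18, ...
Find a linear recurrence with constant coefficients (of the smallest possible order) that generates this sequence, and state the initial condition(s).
Look for the lowest-order linear relation among consecutive terms.
Observation: z(n) - 1·z(n-1) - (1)·z(n-2) = 0 holds for the shown terms, and no order-1 relation z(n) = α·z(n-1) + β fits.
Check at n=3: 1·3 + (1)·1 = 4. ✓

z(n) = z(n-1) + z(n-2), z(0) = 2, z(1) = 1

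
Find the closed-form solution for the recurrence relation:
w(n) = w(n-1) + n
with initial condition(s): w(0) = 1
Recurrence: w(n) = w(n-1) + n, initial: w(0) = 1.
Telescoping: w(n) = w(0) + Σᵢ₌₁ⁿ i = 1 + n(n+1)/2.

w(n) = n(n+1)/2 + 1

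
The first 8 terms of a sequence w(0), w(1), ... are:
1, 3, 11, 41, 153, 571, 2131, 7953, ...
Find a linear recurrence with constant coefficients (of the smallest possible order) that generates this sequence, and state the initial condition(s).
Look for the lowest-order linear relation among consecutive terms.
Observation: w(n) - 4·w(n-1) - (-1)·w(n-2) = 0 holds for the shown terms, and no order-1 relation w(n) = α·w(n-1) + β fits.
Check at n=3: 4·11 + (-1)·3 = 41. ✓

w(n) = 4w(n-1) - w(n-2), w(0) = 1, w(1) = 3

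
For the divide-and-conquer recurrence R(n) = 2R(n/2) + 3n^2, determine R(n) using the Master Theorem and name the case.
Master Theorem template: R(n) = a·R(n/b) + f(n).
Here: a=2, b=2, f(n)=3n^2
Compute log_b(a) = log_2(2) = 1.
f(n) = 3n^2 = Ω(n^(1+ε)) with ε = 1, and the regularity condition holds (a·f(n/b) = (a/b^2)·f(n) with a/b^2 = 2^-1 < 1). Case 3: R(n) = Θ(f(n)) = Θ(n^2).

Case 3: R(n) = Θ(n^2)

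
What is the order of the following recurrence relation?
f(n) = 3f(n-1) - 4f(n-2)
The order is the largest lag k for which f(n-k) appears. Here the deepest term is f(n-2), so the order is 2.

Order 2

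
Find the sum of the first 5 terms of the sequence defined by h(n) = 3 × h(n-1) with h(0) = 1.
Computing the sequence terms: 1, 3, 9, 27, 81
Adding these values together:

121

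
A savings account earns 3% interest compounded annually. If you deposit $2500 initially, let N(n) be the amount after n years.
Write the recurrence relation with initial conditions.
Each year the balance grows by 3%, i.e. is multiplied by 1 + 3/100 = 1.03, so N(n) = 1.03 × N(n-1). The initial deposit gives N(0) = 2500.
Unrolling gives the closed form N(n) = 2500 × (1.03)ⁿ.

N(n) = 1.03 × N(n-1), N(0) = 2500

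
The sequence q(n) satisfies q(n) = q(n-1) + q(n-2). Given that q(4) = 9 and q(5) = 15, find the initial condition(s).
Work backwards using q(k) = q(k+2) - q(k+1):
q(3) = q(5) - q(4) = 15 - 9 = 6
q(2) = q(4) - q(3) = 9 - 6 = 3
q(1) = q(3) - q(2) = 6 - 3 = 3
q(0) = q(2) - q(1) = 3 - 3 = 0

q(0) = 0, q(1) = 3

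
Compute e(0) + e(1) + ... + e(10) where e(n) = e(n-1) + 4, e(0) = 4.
Computing the sequence terms: 4, 8, 12, 16, 20, 24, 28, 32, 36, 40, 44
Adding these values together:

264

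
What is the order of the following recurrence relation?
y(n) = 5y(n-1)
The order is the largest lag k for which y(n-k) appears. Here the deepest term is y(n-1), so the order is 1.

Order 1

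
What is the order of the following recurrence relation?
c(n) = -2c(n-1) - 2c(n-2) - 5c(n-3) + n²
The order is the largest lag k for which c(n-k) appears. Here the deepest term is c(n-3) (the n² term is non-homogeneous and does not affect the order), so the order is 3.

Order 3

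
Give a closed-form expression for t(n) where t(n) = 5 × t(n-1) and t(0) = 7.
Recurrence: t(n) = 5 × t(n-1), initial: t(0) = 7.
Each term is 5 times the previous, so this is geometric with ratio 5. After n steps: t(n) = t(0)·5ⁿ = 7·5ⁿ.

t(n) = 7·5ⁿ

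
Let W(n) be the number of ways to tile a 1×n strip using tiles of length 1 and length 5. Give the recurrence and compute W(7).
Condition on the last tile: it has length 1 (leaving a 1×(n-1) strip) or length 5 (leaving a 1×(n-5) strip), so W(n) = W(n-1) + W(n-5) (order-5 linear recurrence).
For 0 ≤ i < 5 only unit tiles fit, so W(i) = 1.
Iterating the recurrence: W(5) = 2, W(6) = 3, W(7) = 4.

W(n) = W(n-1) + W(n-5), with W(i) = 1 for 0 ≤ i < 5; W(7) = 4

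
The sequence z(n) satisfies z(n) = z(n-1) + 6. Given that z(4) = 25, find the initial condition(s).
z(4) = z(0) + 4·6, so z(0) = 25 - 24 = 1.

z(0) = 1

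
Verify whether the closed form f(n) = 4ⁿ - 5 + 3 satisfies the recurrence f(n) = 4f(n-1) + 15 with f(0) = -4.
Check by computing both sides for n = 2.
From the recurrence with f(0) = -4:
  f(0) = -4, f(1) = -1, f(2) = 11
  so the recurrence gives f(2) = 11.
From the proposed closed form f(n) = 4ⁿ - 5 + 3:
  f(2) = 14.
The recurrence gives 11 but the closed form gives 14, so the closed form does not satisfy the recurrence.

No, the closed form is incorrect.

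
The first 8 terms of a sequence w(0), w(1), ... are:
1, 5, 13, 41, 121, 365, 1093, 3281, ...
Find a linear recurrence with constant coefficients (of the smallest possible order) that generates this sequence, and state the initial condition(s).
Look for the lowest-order linear relation among consecutive terms.
Observation: w(n) - 2·w(n-1) - (3)·w(n-2) = 0 holds for the shown terms, and no order-1 relation w(n) = α·w(n-1) + β fits.
Check at n=3: 2·13 + (3)·5 = 41. ✓

w(n) = 2w(n-1) + 3w(n-2), w(0) = 1, w(1) = 5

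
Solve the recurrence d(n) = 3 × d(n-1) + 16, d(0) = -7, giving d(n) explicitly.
Recurrence: d(n) = 3 × d(n-1) + 16, initial: d(0) = -7.
Try d(n) = A·3ⁿ + C. Substituting: A·3ⁿ + C = 3(A·3ⁿ⁻¹ + C) + 16 = A·3ⁿ + 3C + 16, so C = 3C + 16, giving C = -8. Then d(0) = A - 8 = -7 gives A = 1.

d(n) = 3ⁿ - 8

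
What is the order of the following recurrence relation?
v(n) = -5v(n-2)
The order is the largest lag k for which v(n-k) appears. Here the deepest term is v(n-2), so the order is 2.

Order 2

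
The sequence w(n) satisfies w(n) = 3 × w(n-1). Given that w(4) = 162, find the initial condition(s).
In general w(n) = 3ⁿ · w(0). At n = 4: w(0) = w(4) / 3^4 = 162 / 81 = 2.

w(0) = 2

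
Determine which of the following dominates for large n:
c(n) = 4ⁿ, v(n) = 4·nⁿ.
Comparing growth rates:
Growth-rate hierarchy: log n ≺ any polynomial ≺ any exponential cⁿ (c>1) ≺ n! ≺ nⁿ.
super-exponential nⁿ dominates exponential base 4 asymptotically.

v(n) grows faster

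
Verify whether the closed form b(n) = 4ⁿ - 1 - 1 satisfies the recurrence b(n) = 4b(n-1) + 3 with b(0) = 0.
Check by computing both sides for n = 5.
From the recurrence with b(0) = 0:
  b(0) = 0, b(1) = 3, b(2) = 15, b(3) = 63, b(4) = 255, b(5) = 1023
  so the recurrence gives b(5) = 1023.
From the proposed closed form b(n) = 4ⁿ - 1 - 1:
  b(5) = 1022.
The recurrence gives 1023 but the closed form gives 1022, so the closed form does not satisfy the recurrence.

No, the closed form is incorrect.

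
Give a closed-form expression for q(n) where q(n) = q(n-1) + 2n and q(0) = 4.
Recurrence: q(n) = q(n-1) + 2n, initial: q(0) = 4.
Telescoping: q(n) = q(0) + 2·Σᵢ₌₁ⁿ i = 4 + 2·n(n+1)/2.

q(n) = 2·n(n+1)/2 + 4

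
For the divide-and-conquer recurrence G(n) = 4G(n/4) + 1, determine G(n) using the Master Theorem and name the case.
Master Theorem template: G(n) = a·G(n/b) + f(n).
Here: a=4, b=4, f(n)=1
Compute log_b(a) = log_4(4) = 1.
f(n) = 1 = O(n^(1-ε)) with ε = 1. Case 1: G(n) = Θ(n^log_b(a)) = Θ(n).

Case 1: G(n) = Θ(n)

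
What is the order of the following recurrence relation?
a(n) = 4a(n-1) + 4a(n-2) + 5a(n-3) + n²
The order is the largest lag k for which a(n-k) appears. Here the deepest term is a(n-3) (the n² term is non-homogeneous and does not affect the order), so the order is 3.

Order 3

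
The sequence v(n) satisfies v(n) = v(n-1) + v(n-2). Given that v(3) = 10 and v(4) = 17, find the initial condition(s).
Work backwards using v(k) = v(k+2) - v(k+1):
v(2) = v(4) - v(3) = 17 - 10 = 7
v(1) = v(3) - v(2) = 10 - 7 = 3
v(0) = v(2) - v(1) = 7 - 3 = 4

v(0) = 4, v(1) = 3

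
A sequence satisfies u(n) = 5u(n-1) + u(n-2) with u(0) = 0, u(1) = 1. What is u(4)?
Computing the sequence terms:
0, 1, 5, 26, 135

135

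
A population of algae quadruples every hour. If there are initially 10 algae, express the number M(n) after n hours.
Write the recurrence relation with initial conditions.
Each hour multiplies the count by 4, so the count after n hours depends only on the count after n-1 hours: M(n) = 4 × M(n-1). The starting count gives M(0) = 10.
Unrolling n times gives the closed form M(n) = 10 × 4ⁿ.

M(n) = 4 × M(n-1), M(0) = 10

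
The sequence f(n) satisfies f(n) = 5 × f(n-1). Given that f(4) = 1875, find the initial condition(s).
In general f(n) = 5ⁿ · f(0). At n = 4: f(0) = f(4) / 5^4 = 1875 / 625 = 3.

f(0) = 3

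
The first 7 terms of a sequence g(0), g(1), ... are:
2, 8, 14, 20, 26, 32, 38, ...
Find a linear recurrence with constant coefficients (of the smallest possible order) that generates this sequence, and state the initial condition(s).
Look for the lowest-order linear relation among consecutive terms.
Observation: consecutive differences are constant (= 6).
Check at n=2: 1·8 + 6 = 14. ✓

g(n) = g(n-1) + 6, g(0) = 2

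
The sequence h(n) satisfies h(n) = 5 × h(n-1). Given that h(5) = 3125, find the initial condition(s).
In general h(n) = 5ⁿ · h(0). At n = 5: h(0) = h(5) / 5^5 = 3125 / 3125 = 1.

h(0) = 1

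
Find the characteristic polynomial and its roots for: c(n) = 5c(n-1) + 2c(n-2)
Substitute c(n) = rⁿ and divide through by rⁿ⁻²: r² - 5r - 2 = 0
Discriminant: 5² + 4·2 = 33, not a perfect square, so by the quadratic formula r = (5 ± √33)/2.
General solution: c(n) = A·r₁ⁿ + B·r₂ⁿ where r₁,r₂ = (5 ± √33)/2

Characteristic: r² - 5r - 2 = 0, Roots: r = (5 ± √33)/2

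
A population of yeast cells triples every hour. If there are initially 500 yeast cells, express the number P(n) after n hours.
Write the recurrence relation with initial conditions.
Each hour multiplies the count by 3, so the count after n hours depends only on the count after n-1 hours: P(n) = 3 × P(n-1). The starting count gives P(0) = 500.
Unrolling n times gives the closed form P(n) = 500 × 3ⁿ.

P(n) = 3 × P(n-1), P(0) = 500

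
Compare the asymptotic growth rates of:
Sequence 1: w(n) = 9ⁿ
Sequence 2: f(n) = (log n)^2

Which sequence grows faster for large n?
Comparing growth rates:
Growth-rate hierarchy: log n ≺ any polynomial ≺ any exponential cⁿ (c>1) ≺ n! ≺ nⁿ.
exponential base 9 dominates polylogarithmic (log n)^2 asymptotically.

w(n) grows faster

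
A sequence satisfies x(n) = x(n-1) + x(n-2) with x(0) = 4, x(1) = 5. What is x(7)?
Computing the sequence terms:
4, 5, 9, 14, 23, 37, 60, 97

97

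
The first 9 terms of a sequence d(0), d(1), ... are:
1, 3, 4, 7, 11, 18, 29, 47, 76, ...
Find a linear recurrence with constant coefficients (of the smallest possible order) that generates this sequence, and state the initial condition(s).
Look for the lowest-order linear relation among consecutive terms.
Observation: d(n) - 1·d(n-1) - (1)·d(n-2) = 0 holds for the shown terms, and no order-1 relation d(n) = α·d(n-1) + β fits.
Check at n=3: 1·4 + (1)·3 = 7. ✓

d(n) = d(n-1) + d(n-2), d(0) = 1, d(1) = 3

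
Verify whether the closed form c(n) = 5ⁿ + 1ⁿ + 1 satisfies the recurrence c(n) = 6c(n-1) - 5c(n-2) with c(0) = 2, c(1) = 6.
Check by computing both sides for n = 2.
From the recurrence with c(0) = 2, c(1) = 6:
  c(0) = 2, c(1) = 6, c(2) = 26
  so the recurrence gives c(2) = 26.
From the proposed closed form c(n) = 5ⁿ + 1ⁿ + 1:
  c(2) = 27.
The recurrence gives 26 but the closed form gives 27, so the closed form does not satisfy the recurrence.

No, the closed form is incorrect.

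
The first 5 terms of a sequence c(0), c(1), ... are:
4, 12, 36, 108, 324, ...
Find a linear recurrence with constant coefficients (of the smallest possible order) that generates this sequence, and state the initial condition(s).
Look for the lowest-order linear relation among consecutive terms.
Observation: each term is 3× the previous.
Check at n=2: 3·12 = 36. ✓

c(n) = 3 × c(n-1), c(0) = 4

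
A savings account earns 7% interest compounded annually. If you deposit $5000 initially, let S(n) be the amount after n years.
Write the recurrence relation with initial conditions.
Each year the balance grows by 7%, i.e. is multiplied by 1 + 7/100 = 1.07, so S(n) = 1.07 × S(n-1). The initial deposit gives S(0) = 5000.
Unrolling gives the closed form S(n) = 5000 × (1.07)ⁿ.

S(n) = 1.07 × S(n-1), S(0) = 5000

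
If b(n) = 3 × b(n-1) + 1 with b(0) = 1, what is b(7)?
Computing step by step:
b(0) = 1
b(1) = 3 × 1 + 1 = 4
b(2) = 3 × 4 + 1 = 13
b(3) = 3 × 13 + 1 = 40
b(4) = 3 × 40 + 1 = 121
b(5) = 3 × 121 + 1 = 364
b(6) = 3 × 364 + 1 = 1093
b(7) = 3 × 1093 + 1 = 3280

3280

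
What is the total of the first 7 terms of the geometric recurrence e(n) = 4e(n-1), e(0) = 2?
Computing the sequence terms: 2, 8, 32, 128, 512, 2048, 8192
Adding these values together:

10922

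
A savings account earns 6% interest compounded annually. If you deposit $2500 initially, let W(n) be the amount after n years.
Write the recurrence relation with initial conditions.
Each year the balance grows by 6%, i.e. is multiplied by 1 + 6/100 = 1.06, so W(n) = 1.06 × W(n-1). The initial deposit gives W(0) = 2500.
Unrolling gives the closed form W(n) = 2500 × (1.06)ⁿ.

W(n) = 1.06 × W(n-1), W(0) = 2500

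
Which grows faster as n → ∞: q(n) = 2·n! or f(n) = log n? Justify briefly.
Comparing growth rates:
Growth-rate hierarchy: log n ≺ any polynomial ≺ any exponential cⁿ (c>1) ≺ n! ≺ nⁿ.
factorial dominates logarithmic asymptotically.

q(n) grows faster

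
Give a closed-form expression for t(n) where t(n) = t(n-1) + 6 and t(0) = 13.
Recurrence: t(n) = t(n-1) + 6, initial: t(0) = 13.
Each step adds 6, so t(n) = t(0) + 6n = 6n + 13.

t(n) = 6n + 13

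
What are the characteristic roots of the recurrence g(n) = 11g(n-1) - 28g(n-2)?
Substitute g(n) = rⁿ and divide through by rⁿ⁻²: r² - 11r + 28 = 0
Factor: (r - 7)(r - 4) = 0, so r = 7, 4.
General solution: g(n) = A·7ⁿ + B·4ⁿ

Characteristic: r² - 11r + 28 = 0, Roots: r = 7, 4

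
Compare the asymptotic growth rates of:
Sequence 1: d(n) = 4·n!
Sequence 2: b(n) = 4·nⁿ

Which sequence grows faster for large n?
Comparing growth rates:
Growth-rate hierarchy: log n ≺ any polynomial ≺ any exponential cⁿ (c>1) ≺ n! ≺ nⁿ.
super-exponential nⁿ dominates factorial asymptotically.

b(n) grows faster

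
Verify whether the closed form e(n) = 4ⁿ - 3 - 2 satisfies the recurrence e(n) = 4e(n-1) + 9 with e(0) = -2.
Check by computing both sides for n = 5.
From the recurrence with e(0) = -2:
  e(0) = -2, e(1) = 1, e(2) = 13, e(3) = 61, e(4) = 253, e(5) = 1021
  so the recurrence gives e(5) = 1021.
From the proposed closed form e(n) = 4ⁿ - 3 - 2:
  e(5) = 1019.
The recurrence gives 1021 but the closed form gives 1019, so the closed form does not satisfy the recurrence.

No, the closed form is incorrect.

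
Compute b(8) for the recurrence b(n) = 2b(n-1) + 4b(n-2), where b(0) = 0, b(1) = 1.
Computing the sequence terms:
0, 1, 2, 8, 24, 80, 256, 832, 2688

2688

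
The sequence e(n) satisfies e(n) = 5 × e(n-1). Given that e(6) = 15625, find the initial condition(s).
In general e(n) = 5ⁿ · e(0). At n = 6: e(0) = e(6) / 5^6 = 15625 / 15625 = 1.

e(0) = 1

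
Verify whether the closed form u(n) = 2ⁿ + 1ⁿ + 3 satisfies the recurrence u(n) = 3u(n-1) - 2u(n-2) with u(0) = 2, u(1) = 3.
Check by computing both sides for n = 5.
From the recurrence with u(0) = 2, u(1) = 3:
  u(0) = 2, u(1) = 3, u(2) = 5, u(3) = 9, u(4) = 17, u(5) = 33
  so the recurrence gives u(5) = 33.
From the proposed closed form u(n) = 2ⁿ + 1ⁿ + 3:
  u(5) = 36.
The recurrence gives 33 but the closed form gives 36, so the closed form does not satisfy the recurrence.

No, the closed form is incorrect.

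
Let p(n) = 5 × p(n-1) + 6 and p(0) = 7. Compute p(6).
Computing step by step:
p(0) = 7
p(1) = 5 × 7 + 6 = 41
p(2) = 5 × 41 + 6 = 211
p(3) = 5 × 211 + 6 = 1061
p(4) = 5 × 1061 + 6 = 5311
p(5) = 5 × 5311 + 6 = 26561
p(6) = 5 × 26561 + 6 = 132811

132811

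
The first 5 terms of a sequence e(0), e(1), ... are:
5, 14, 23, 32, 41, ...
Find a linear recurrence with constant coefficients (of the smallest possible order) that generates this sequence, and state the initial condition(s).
Look for the lowest-order linear relation among consecutive terms.
Observation: consecutive differences are constant (= 9).
Check at n=2: 1·14 + 9 = 23. ✓

e(n) = e(n-1) + 9, e(0) = 5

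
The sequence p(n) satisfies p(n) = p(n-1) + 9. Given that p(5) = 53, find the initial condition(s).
p(5) = p(0) + 5·9, so p(0) = 53 - 45 = 8.

p(0) = 8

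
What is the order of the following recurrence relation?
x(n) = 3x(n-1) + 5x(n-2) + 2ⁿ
The order is the largest lag k for which x(n-k) appears. Here the deepest term is x(n-2) (the 2ⁿ term is non-homogeneous and does not affect the order), so the order is 2.

Order 2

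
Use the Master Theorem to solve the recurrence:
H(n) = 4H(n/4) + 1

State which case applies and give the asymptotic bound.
Master Theorem template: H(n) = a·H(n/b) + f(n).
Here: a=4, b=4, f(n)=1
Compute log_b(a) = log_4(4) = 1.
f(n) = 1 = O(n^(1-ε)) with ε = 1. Case 1: H(n) = Θ(n^log_b(a)) = Θ(n).

Case 1: H(n) = Θ(n)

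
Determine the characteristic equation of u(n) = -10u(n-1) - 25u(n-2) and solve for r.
Substitute u(n) = rⁿ and divide through by rⁿ⁻²: r² + 10r + 25 = 0
Factor: (r + 5)² = 0, so r = -5 (double root).
General solution: u(n) = (A + Bn)·(-5)ⁿ

Characteristic: r² + 10r + 25 = 0, Roots: r = -5 (double root)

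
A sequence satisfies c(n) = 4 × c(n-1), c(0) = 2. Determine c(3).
Computing step by step:
c(0) = 2
c(1) = 4 × 2 = 8
c(2) = 4 × 8 = 32
c(3) = 4 × 32 = 128

128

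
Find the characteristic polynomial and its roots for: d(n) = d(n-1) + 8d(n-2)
Substitute d(n) = rⁿ and divide through by rⁿ⁻²: r² - r - 8 = 0
Discriminant: 1² + 4·8 = 33, not a perfect square, so by the quadratic formula r = (1 ± √33)/2.
General solution: d(n) = A·r₁ⁿ + B·r₂ⁿ where r₁,r₂ = (1 ± √33)/2

Characteristic: r² - r - 8 = 0, Roots: r = (1 ± √33)/2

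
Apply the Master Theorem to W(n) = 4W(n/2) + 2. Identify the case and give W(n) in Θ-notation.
Master Theorem template: W(n) = a·W(n/b) + f(n).
Here: a=4, b=2, f(n)=2
Compute log_b(a) = log_2(4) = 2.
f(n) = 2 = O(n^(2-ε)) with ε = 2. Case 1: W(n) = Θ(n^log_b(a)) = Θ(n^2).

Case 1: W(n) = Θ(n^2)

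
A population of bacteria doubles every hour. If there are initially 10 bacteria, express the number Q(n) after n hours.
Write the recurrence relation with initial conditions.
Each hour multiplies the count by 2, so the count after n hours depends only on the count after n-1 hours: Q(n) = 2 × Q(n-1). The starting count gives Q(0) = 10.
Unrolling n times gives the closed form Q(n) = 10 × 2ⁿ.

Q(n) = 2 × Q(n-1), Q(0) = 10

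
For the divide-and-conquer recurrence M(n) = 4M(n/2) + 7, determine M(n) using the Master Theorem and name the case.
Master Theorem template: M(n) = a·M(n/b) + f(n).
Here: a=4, b=2, f(n)=7
Compute log_b(a) = log_2(4) = 2.
f(n) = 7 = O(n^(2-ε)) with ε = 2. Case 1: M(n) = Θ(n^log_b(a)) = Θ(n^2).

Case 1: M(n) = Θ(n^2)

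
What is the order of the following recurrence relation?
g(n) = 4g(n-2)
The order is the largest lag k for which g(n-k) appears. Here the deepest term is g(n-2), so the order is 2.

Order 2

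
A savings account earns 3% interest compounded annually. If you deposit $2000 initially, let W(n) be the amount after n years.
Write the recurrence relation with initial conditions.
Each year the balance grows by 3%, i.e. is multiplied by 1 + 3/100 = 1.03, so W(n) = 1.03 × W(n-1). The initial deposit gives W(0) = 2000.
Unrolling gives the closed form W(n) = 2000 × (1.03)ⁿ.

W(n) = 1.03 × W(n-1), W(0) = 2000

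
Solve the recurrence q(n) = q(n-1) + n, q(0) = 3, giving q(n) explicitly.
Recurrence: q(n) = q(n-1) + n, initial: q(0) = 3.
Telescoping: q(n) = q(0) + Σᵢ₌₁ⁿ i = 3 + n(n+1)/2.

q(n) = n(n+1)/2 + 3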